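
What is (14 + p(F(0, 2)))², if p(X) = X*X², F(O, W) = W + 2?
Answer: 6084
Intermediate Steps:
F(O, W) = 2 + W
p(X) = X³
(14 + p(F(0, 2)))² = (14 + (2 + 2)³)² = (14 + 4³)² = (14 + 64)² = 78² = 6084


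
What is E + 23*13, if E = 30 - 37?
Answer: 292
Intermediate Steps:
E = -7
E + 23*13 = -7 + 23*13 = -7 + 299 = 292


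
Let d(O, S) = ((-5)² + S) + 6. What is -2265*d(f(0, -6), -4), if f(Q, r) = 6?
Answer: -61155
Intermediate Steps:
d(O, S) = 31 + S (d(O, S) = (25 + S) + 6 = 31 + S)
-2265*d(f(0, -6), -4) = -2265*(31 - 4) = -2265*27 = -61155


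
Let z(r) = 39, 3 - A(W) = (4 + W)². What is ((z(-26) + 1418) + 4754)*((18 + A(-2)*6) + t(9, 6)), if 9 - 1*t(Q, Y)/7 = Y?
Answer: 204963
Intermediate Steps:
t(Q, Y) = 63 - 7*Y
A(W) = 3 - (4 + W)²
((z(-26) + 1418) + 4754)*((18 + A(-2)*6) + t(9, 6)) = ((39 + 1418) + 4754)*((18 + (3 - (4 - 2)²)*6) + (63 - 7*6)) = (1457 + 4754)*((18 + (3 - 1*2²)*6) + (63 - 42)) = 6211*((18 + (3 - 1*4)*6) + 21) = 6211*((18 + (3 - 4)*6) + 21) = 6211*((18 - 1*6) + 21) = 6211*((18 - 6) + 21) = 6211*(12 + 21) = 6211*33 = 204963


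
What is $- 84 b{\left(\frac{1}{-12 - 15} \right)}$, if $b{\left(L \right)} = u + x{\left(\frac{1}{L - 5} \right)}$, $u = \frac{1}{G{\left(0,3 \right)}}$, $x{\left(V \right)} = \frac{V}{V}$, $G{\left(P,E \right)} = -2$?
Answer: $-42$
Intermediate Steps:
$x{\left(V \right)} = 1$
$u = - \frac{1}{2}$ ($u = \frac{1}{-2} = - \frac{1}{2} \approx -0.5$)
$b{\left(L \right)} = \frac{1}{2}$ ($b{\left(L \right)} = - \frac{1}{2} + 1 = \frac{1}{2}$)
$- 84 b{\left(\frac{1}{-12 - 15} \right)} = \left(-84\right) \frac{1}{2} = -42$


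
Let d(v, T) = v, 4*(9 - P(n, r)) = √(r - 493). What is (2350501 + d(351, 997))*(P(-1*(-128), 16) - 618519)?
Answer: -1454025470520 - 1763139*I*√53 ≈ -1.454e+12 - 1.2836e+7*I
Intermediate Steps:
P(n, r) = 9 - √(-493 + r)/4 (P(n, r) = 9 - √(r - 493)/4 = 9 - √(-493 + r)/4)
(2350501 + d(351, 997))*(P(-1*(-128), 16) - 618519) = (2350501 + 351)*((9 - √(-493 + 16)/4) - 618519) = 2350852*((9 - 3*I*√53/4) - 618519) = 2350852*(-618510 - 3*I*√53/4) = -1454025470520 - 1763139*I*√53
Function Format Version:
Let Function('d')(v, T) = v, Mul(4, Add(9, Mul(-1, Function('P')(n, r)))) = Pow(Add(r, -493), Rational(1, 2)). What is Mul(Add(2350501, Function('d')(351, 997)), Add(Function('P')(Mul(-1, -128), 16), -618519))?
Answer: Add(-1454025470520, Mul(-1763139, I, Pow(53, Rational(1, 2)))) ≈ Add(-1.4540e+12, Mul(-1.2836e+7, I))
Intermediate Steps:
Function('P')(n, r) = Add(9, Mul(Rational(-1, 4), Pow(Add(-493, r), Rational(1, 2)))) (Function('P')(n, r) = Add(9, Mul(Rational(-1, 4), Pow(Add(r, -493), Rational(1, 2)))) = Add(9, Mul(Rational(-1, 4), Pow(Add(-493, r), Rational(1, 2)))))
Mul(Add(2350501, Function('d')(351, 997)), Add(Function('P')(Mul(-1, -128), 16), -618519)) = Mul(Add(2350501, 351), Add(Add(9, Mul(Rational(-1, 4), Pow(Add(-493, 16), Rational(1, 2)))), -618519)) = Mul(2350852, Add(Add(9, Mul(Rational(-1, 4), Pow(-477, Rational(1, 2)))), -618519)) = Mul(2350852, Add(Add(9, Mul(Rational(-1, 4), Mul(3, I, Pow(53, Rational(1, 2))))), -618519)) = Mul(2350852, Add(Add(9, Mul(Rational(-3, 4), I, Pow(53, Rational(1, 2)))), -618519)) = Mul(2350852, Add(-618510, Mul(Rational(-3, 4), I, Pow(53, Rational(1, 2))))) = Add(-1454025470520, Mul(-1763139, I, Pow(53, Rational(1, 2))))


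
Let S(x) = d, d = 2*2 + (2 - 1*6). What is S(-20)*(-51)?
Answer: 0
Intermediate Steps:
d = 0 (d = 4 + (2 - 6) = 4 - 4 = 0)
S(x) = 0
S(-20)*(-51) = 0*(-51) = 0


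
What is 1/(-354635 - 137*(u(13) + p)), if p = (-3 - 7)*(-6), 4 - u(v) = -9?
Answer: -1/364636 ≈ -2.7425e-6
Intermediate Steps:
u(v) = 13 (u(v) = 4 - 1*(-9) = 4 + 9 = 13)
p = 60 (p = -10*(-6) = 60)
1/(-354635 - 137*(u(13) + p)) = 1/(-354635 - 137*(13 + 60)) = 1/(-354635 - 137*73) = 1/(-354635 - 10001) = 1/(-364636) = -1/364636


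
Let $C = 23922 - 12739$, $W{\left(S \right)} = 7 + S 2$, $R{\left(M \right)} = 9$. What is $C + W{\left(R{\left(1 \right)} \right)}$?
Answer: $11208$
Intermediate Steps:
$W{\left(S \right)} = 7 + 2 S$
$C = 11183$ ($C = 23922 - 12739 = 11183$)
$C + W{\left(R{\left(1 \right)} \right)} = 11183 + \left(7 + 2 \cdot 9\right) = 11183 + \left(7 + 18\right) = 11183 + 25 = 11208$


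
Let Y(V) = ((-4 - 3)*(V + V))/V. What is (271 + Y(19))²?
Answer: 66049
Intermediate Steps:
Y(V) = -14 (Y(V) = (-14*V)/V = -14)
(271 + Y(19))² = (271 - 14)² = 257² = 66049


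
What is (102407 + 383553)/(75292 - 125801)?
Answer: -485960/50509 ≈ -9.6213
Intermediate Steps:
(102407 + 383553)/(75292 - 125801) = 485960/(-50509) = 485960*(-1/50509) = -485960/50509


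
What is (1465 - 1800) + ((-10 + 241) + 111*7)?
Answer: 673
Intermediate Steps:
(1465 - 1800) + ((-10 + 241) + 111*7) = -335 + (231 + 777) = -335 + 1008 = 673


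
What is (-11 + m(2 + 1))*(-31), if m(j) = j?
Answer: 248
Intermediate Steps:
(-11 + m(2 + 1))*(-31) = (-11 + (2 + 1))*(-31) = (-11 + 3)*(-31) = -8*(-31) = 248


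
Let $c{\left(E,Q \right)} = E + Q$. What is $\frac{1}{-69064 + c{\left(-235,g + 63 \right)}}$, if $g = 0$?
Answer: $- \frac{1}{69236} \approx -1.4443 \cdot 10^{-5}$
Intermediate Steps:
$\frac{1}{-69064 + c{\left(-235,g + 63 \right)}} = \frac{1}{-69064 + \left(-235 + \left(0 + 63\right)\right)} = \frac{1}{-69064 + \left(-235 + 63\right)} = \frac{1}{-69064 - 172} = \frac{1}{-69236} = - \frac{1}{69236}$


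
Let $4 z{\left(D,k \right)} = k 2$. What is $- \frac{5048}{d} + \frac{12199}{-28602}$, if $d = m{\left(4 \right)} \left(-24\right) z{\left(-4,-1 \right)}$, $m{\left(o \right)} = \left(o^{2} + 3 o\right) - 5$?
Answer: $- \frac{12312485}{657846} \approx -18.716$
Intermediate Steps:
$z{\left(D,k \right)} = \frac{k}{2}$ ($z{\left(D,k \right)} = \frac{k 2}{4} = \frac{2 k}{4} = \frac{k}{2}$)
$m{\left(o \right)} = -5 + o^{2} + 3 o$
$d = 276$ ($d = \left(-5 + 4^{2} + 3 \cdot 4\right) \left(-24\right) \frac{1}{2} \left(-1\right) = \left(-5 + 16 + 12\right) \left(-24\right) \left(- \frac{1}{2}\right) = 23 \left(-24\right) \left(- \frac{1}{2}\right) = \left(-552\right) \left(- \frac{1}{2}\right) = 276$)
$- \frac{5048}{d} + \frac{12199}{-28602} = - \frac{5048}{276} + \frac{12199}{-28602} = \left(-5048\right) \frac{1}{276} + 12199 \left(- \frac{1}{28602}\right) = - \frac{1262}{69} - \frac{12199}{28602} = - \frac{12312485}{657846}$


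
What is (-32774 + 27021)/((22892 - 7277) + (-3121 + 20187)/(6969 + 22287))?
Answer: -69036/187387 ≈ -0.36841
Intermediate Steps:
(-32774 + 27021)/((22892 - 7277) + (-3121 + 20187)/(6969 + 22287)) = -5753/(15615 + 17066/29256) = -5753/(15615 + 17066*(1/29256)) = -5753/(15615 + 7/12) = -5753/187387/12 = -5753*12/187387 = -69036/187387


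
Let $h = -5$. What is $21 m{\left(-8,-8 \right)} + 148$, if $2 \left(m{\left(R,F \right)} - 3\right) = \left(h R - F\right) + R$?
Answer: $631$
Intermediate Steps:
$m{\left(R,F \right)} = 3 - 2 R - \frac{F}{2}$ ($m{\left(R,F \right)} = 3 + \frac{\left(- 5 R - F\right) + R}{2} = 3 + \frac{\left(- F - 5 R\right) + R}{2} = 3 + \frac{- F - 4 R}{2} = 3 - \left(\frac{F}{2} + 2 R\right) = 3 - 2 R - \frac{F}{2}$)
$21 m{\left(-8,-8 \right)} + 148 = 21 \left(3 - -16 - -4\right) + 148 = 21 \left(3 + 16 + 4\right) + 148 = 21 \cdot 23 + 148 = 483 + 148 = 631$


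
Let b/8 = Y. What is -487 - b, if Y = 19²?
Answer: -3375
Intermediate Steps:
Y = 361
b = 2888 (b = 8*361 = 2888)
-487 - b = -487 - 1*2888 = -487 - 2888 = -3375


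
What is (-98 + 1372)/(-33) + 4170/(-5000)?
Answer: -650761/16500 ≈ -39.440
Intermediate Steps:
(-98 + 1372)/(-33) + 4170/(-5000) = 1274*(-1/33) + 4170*(-1/5000) = -1274/33 - 417/500 = -650761/16500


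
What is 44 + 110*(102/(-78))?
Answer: -1298/13 ≈ -99.846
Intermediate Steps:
44 + 110*(102/(-78)) = 44 + 110*(102*(-1/78)) = 44 + 110*(-17/13) = 44 - 1870/13 = -1298/13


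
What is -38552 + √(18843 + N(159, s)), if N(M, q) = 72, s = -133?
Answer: -38552 + √18915 ≈ -38415.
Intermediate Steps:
-38552 + √(18843 + N(159, s)) = -38552 + √(18843 + 72) = -38552 + √18915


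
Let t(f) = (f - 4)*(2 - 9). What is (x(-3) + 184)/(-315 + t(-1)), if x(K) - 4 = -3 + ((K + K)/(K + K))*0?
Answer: -37/56 ≈ -0.66071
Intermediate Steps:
x(K) = 1 (x(K) = 4 + (-3 + ((K + K)/(K + K))*0) = 4 + (-3 + ((2*K)/((2*K)))*0) = 4 + (-3 + ((2*K)*(1/(2*K)))*0) = 4 + (-3 + 1*0) = 4 + (-3 + 0) = 4 - 3 = 1)
t(f) = 28 - 7*f (t(f) = (-4 + f)*(-7) = 28 - 7*f)
(x(-3) + 184)/(-315 + t(-1)) = (1 + 184)/(-315 + (28 - 7*(-1))) = 185/(-315 + (28 + 7)) = 185/(-315 + 35) = 185/(-280) = 185*(-1/280) = -37/56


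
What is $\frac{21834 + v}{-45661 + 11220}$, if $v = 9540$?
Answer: $- \frac{31374}{34441} \approx -0.91095$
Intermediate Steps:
$\frac{21834 + v}{-45661 + 11220} = \frac{21834 + 9540}{-45661 + 11220} = \frac{31374}{-34441} = 31374 \left(- \frac{1}{34441}\right) = - \frac{31374}{34441}$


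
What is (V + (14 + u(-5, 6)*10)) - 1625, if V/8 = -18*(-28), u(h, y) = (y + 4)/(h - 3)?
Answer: 4817/2 ≈ 2408.5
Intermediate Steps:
u(h, y) = (4 + y)/(-3 + h)
V = 4032 (V = 8*(-18*(-28)) = 8*504 = 4032)
(V + (14 + u(-5, 6)*10)) - 1625 = (4032 + (14 + ((4 + 6)/(-3 - 5))*10)) - 1625 = (4032 + (14 + (10/(-8))*10)) - 1625 = (4032 + (14 - 1/8*10*10)) - 1625 = (4032 + (14 - 5/4*10)) - 1625 = (4032 + (14 - 25/2)) - 1625 = (4032 + 3/2) - 1625 = 8067/2 - 1625 = 4817/2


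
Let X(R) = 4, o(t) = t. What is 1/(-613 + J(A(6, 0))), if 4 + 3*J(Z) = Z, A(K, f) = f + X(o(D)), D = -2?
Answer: -1/613 ≈ -0.0016313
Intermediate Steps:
A(K, f) = 4 + f (A(K, f) = f + 4 = 4 + f)
J(Z) = -4/3 + Z/3
1/(-613 + J(A(6, 0))) = 1/(-613 + (-4/3 + (4 + 0)/3)) = 1/(-613 + (-4/3 + (⅓)*4)) = 1/(-613 + (-4/3 + 4/3)) = 1/(-613 + 0) = 1/(-613) = -1/613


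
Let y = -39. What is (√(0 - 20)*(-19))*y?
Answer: 1482*I*√5 ≈ 3313.9*I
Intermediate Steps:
(√(0 - 20)*(-19))*y = (√(0 - 20)*(-19))*(-39) = (√(-20)*(-19))*(-39) = ((2*I*√5)*(-19))*(-39) = -38*I*√5*(-39) = 1482*I*√5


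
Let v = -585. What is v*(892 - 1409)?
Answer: 302445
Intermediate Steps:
v*(892 - 1409) = -585*(892 - 1409) = -585*(-517) = 302445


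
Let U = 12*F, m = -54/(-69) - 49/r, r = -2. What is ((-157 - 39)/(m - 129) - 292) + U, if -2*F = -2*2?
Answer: -1269612/4771 ≈ -266.11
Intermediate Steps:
m = 1163/46 (m = -54/(-69) - 49/(-2) = -54*(-1/69) - 49*(-1/2) = 18/23 + 49/2 = 1163/46 ≈ 25.283)
F = 2 (F = -(-1)*2 = -1/2*(-4) = 2)
U = 24 (U = 12*2 = 24)
((-157 - 39)/(m - 129) - 292) + U = ((-157 - 39)/(1163/46 - 129) - 292) + 24 = (-196/(-4771/46) - 292) + 24 = (-196*(-46/4771) - 292) + 24 = (9016/4771 - 292) + 24 = -1384116/4771 + 24 = -1269612/4771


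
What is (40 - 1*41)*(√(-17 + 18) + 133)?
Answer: -134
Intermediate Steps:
(40 - 1*41)*(√(-17 + 18) + 133) = (40 - 41)*(√1 + 133) = -(1 + 133) = -1*134 = -134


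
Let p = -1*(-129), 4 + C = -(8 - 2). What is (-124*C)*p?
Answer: 159960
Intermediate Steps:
C = -10 (C = -4 - (8 - 2) = -4 - 1*6 = -4 - 6 = -10)
p = 129
(-124*C)*p = -124*(-10)*129 = 1240*129 = 159960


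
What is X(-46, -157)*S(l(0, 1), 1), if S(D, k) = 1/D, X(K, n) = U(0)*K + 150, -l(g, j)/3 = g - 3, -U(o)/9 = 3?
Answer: 464/3 ≈ 154.67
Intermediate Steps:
U(o) = -27 (U(o) = -9*3 = -27)
l(g, j) = 9 - 3*g (l(g, j) = -3*(g - 3) = -3*(-3 + g) = 9 - 3*g)
X(K, n) = 150 - 27*K (X(K, n) = -27*K + 150 = 150 - 27*K)
X(-46, -157)*S(l(0, 1), 1) = (150 - 27*(-46))/(9 - 3*0) = (150 + 1242)/(9 + 0) = 1392/9 = 1392*(1/9) = 464/3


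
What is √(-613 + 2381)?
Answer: 2*√442 ≈ 42.048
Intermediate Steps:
√(-613 + 2381) = √1768 = 2*√442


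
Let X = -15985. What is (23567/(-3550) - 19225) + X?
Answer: -125019067/3550 ≈ -35217.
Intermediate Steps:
(23567/(-3550) - 19225) + X = (23567/(-3550) - 19225) - 15985 = (23567*(-1/3550) - 19225) - 15985 = (-23567/3550 - 19225) - 15985 = -68272317/3550 - 15985 = -125019067/3550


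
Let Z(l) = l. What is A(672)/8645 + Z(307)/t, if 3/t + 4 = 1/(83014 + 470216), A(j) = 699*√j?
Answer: -679366133/1659690 + 2796*√42/8645 ≈ -407.24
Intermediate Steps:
t = -1659690/2212919 (t = 3/(-4 + 1/(83014 + 470216)) = 3/(-4 + 1/553230) = 3/(-2212919/553230) = 3*(-553230/2212919) = -1659690/2212919 ≈ -0.75000)
A(672)/8645 + Z(307)/t = (699*√672)/8645 + 307/(-1659690/2212919) = (699*(4*√42))*(1/8645) + 307*(-2212919/1659690) = (2796*√42)*(1/8645) - 679366133/1659690 = 2796*√42/8645 - 679366133/1659690 = -679366133/1659690 + 2796*√42/8645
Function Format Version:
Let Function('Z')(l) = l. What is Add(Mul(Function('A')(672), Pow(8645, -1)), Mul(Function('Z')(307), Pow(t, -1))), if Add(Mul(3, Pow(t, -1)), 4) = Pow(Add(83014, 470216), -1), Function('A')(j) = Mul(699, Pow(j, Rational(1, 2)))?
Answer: Add(Rational(-679366133, 1659690), Mul(Rational(2796, 8645), Pow(42, Rational(1, 2)))) ≈ -407.24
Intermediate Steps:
t = Rational(-1659690, 2212919) (t = Mul(3, Pow(Add(-4, Pow(Add(83014, 470216), -1)), -1)) = Mul(3, Pow(Add(-4, Pow(553230, -1)), -1)) = Mul(3, Pow(Add(-4, Rational(1, 553230)), -1)) = Mul(3, Pow(Rational(-2212919, 553230), -1)) = Mul(3, Rational(-553230, 2212919)) = Rational(-1659690, 2212919) ≈ -0.75000)
Add(Mul(Function('A')(672), Pow(8645, -1)), Mul(Function('Z')(307), Pow(t, -1))) = Add(Mul(Mul(699, Pow(672, Rational(1, 2))), Pow(8645, -1)), Mul(307, Pow(Rational(-1659690, 2212919), -1))) = Add(Mul(Mul(699, Mul(4, Pow(42, Rational(1, 2)))), Rational(1, 8645)), Mul(307, Rational(-2212919, 1659690))) = Add(Mul(Mul(2796, Pow(42, Rational(1, 2))), Rational(1, 8645)), Rational(-679366133, 1659690)) = Add(Mul(Rational(2796, 8645), Pow(42, Rational(1, 2))), Rational(-679366133, 1659690)) = Add(Rational(-679366133, 1659690), Mul(Rational(2796, 8645), Pow(42, Rational(1, 2))))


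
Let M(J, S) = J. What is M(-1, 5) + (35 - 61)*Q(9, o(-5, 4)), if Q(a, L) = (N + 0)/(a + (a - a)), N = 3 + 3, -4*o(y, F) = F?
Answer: -55/3 ≈ -18.333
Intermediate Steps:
o(y, F) = -F/4
N = 6
Q(a, L) = 6/a (Q(a, L) = (6 + 0)/(a + (a - a)) = 6/(a + 0) = 6/a)
M(-1, 5) + (35 - 61)*Q(9, o(-5, 4)) = -1 + (35 - 61)*(6/9) = -1 - 156/9 = -1 - 26*⅔ = -1 - 52/3 = -55/3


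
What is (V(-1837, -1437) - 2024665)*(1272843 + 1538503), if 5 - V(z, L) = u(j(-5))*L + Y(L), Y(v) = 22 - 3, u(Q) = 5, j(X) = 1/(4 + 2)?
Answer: -5671873686924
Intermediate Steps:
j(X) = ⅙ (j(X) = 1/6 = ⅙)
Y(v) = 19
V(z, L) = -14 - 5*L (V(z, L) = 5 - (5*L + 19) = 5 - (19 + 5*L) = 5 + (-19 - 5*L) = -14 - 5*L)
(V(-1837, -1437) - 2024665)*(1272843 + 1538503) = ((-14 - 5*(-1437)) - 2024665)*(1272843 + 1538503) = ((-14 + 7185) - 2024665)*2811346 = (7171 - 2024665)*2811346 = -2017494*2811346 = -5671873686924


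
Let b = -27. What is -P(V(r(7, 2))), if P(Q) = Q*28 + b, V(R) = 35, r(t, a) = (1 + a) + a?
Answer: -953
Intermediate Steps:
r(t, a) = 1 + 2*a
P(Q) = -27 + 28*Q (P(Q) = Q*28 - 27 = 28*Q - 27 = -27 + 28*Q)
-P(V(r(7, 2))) = -(-27 + 28*35) = -(-27 + 980) = -1*953 = -953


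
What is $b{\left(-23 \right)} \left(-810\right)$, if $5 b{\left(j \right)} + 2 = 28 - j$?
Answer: $-7938$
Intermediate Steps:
$b{\left(j \right)} = \frac{26}{5} - \frac{j}{5}$ ($b{\left(j \right)} = - \frac{2}{5} + \frac{28 - j}{5} = - \frac{2}{5} - \left(- \frac{28}{5} + \frac{j}{5}\right) = \frac{26}{5} - \frac{j}{5}$)
$b{\left(-23 \right)} \left(-810\right) = \left(\frac{26}{5} - - \frac{23}{5}\right) \left(-810\right) = \left(\frac{26}{5} + \frac{23}{5}\right) \left(-810\right) = \frac{49}{5} \left(-810\right) = -7938$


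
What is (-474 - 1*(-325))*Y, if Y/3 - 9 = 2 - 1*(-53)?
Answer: -28608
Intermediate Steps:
Y = 192 (Y = 27 + 3*(2 - 1*(-53)) = 27 + 3*(2 + 53) = 27 + 3*55 = 27 + 165 = 192)
(-474 - 1*(-325))*Y = (-474 - 1*(-325))*192 = (-474 + 325)*192 = -149*192 = -28608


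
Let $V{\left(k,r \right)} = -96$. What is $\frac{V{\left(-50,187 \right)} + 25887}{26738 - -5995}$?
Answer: $\frac{8597}{10911} \approx 0.78792$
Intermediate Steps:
$\frac{V{\left(-50,187 \right)} + 25887}{26738 - -5995} = \frac{-96 + 25887}{26738 - -5995} = \frac{25791}{26738 + 5995} = \frac{25791}{32733} = 25791 \cdot \frac{1}{32733} = \frac{8597}{10911}$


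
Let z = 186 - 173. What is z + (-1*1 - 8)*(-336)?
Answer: 3037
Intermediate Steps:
z = 13
z + (-1*1 - 8)*(-336) = 13 + (-1*1 - 8)*(-336) = 13 + (-1 - 8)*(-336) = 13 - 9*(-336) = 13 + 3024 = 3037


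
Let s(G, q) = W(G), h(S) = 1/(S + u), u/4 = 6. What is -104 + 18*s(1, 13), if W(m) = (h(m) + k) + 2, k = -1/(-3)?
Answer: -1532/25 ≈ -61.280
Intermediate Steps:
u = 24 (u = 4*6 = 24)
k = ⅓ (k = -1*(-⅓) = ⅓ ≈ 0.33333)
h(S) = 1/(24 + S) (h(S) = 1/(S + 24) = 1/(24 + S))
W(m) = 7/3 + 1/(24 + m) (W(m) = (1/(24 + m) + ⅓) + 2 = (⅓ + 1/(24 + m)) + 2 = 7/3 + 1/(24 + m))
s(G, q) = (171 + 7*G)/(3*(24 + G))
-104 + 18*s(1, 13) = -104 + 18*((171 + 7*1)/(3*(24 + 1))) = -104 + 18*((⅓)*(171 + 7)/25) = -104 + 18*((⅓)*(1/25)*178) = -104 + 18*(178/75) = -104 + 1068/25 = -1532/25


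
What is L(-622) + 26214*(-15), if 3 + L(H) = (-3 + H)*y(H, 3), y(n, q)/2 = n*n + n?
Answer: -483220713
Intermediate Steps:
y(n, q) = 2*n + 2*n² (y(n, q) = 2*(n*n + n) = 2*(n² + n) = 2*(n + n²) = 2*n + 2*n²)
L(H) = -3 + 2*H*(1 + H)*(-3 + H) (L(H) = -3 + (-3 + H)*(2*H*(1 + H)) = -3 + 2*H*(1 + H)*(-3 + H))
L(-622) + 26214*(-15) = (-3 - 6*(-622) - 4*(-622)² + 2*(-622)³) + 26214*(-15) = (-3 + 3732 - 4*386884 + 2*(-240641848)) - 393210 = (-3 + 3732 - 1547536 - 481283696) - 393210 = -482827503 - 393210 = -483220713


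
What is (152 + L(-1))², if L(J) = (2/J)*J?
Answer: 23716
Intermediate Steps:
L(J) = 2
(152 + L(-1))² = (152 + 2)² = 154² = 23716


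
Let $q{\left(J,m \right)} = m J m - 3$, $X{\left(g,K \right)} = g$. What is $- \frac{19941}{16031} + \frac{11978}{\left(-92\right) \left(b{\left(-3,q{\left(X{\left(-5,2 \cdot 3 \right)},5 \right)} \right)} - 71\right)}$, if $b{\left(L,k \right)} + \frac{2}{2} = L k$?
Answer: $- \frac{977501}{588432} \approx -1.6612$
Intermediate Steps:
$q{\left(J,m \right)} = -3 + J m^{2}$ ($q{\left(J,m \right)} = J m m - 3 = J m^{2} - 3 = -3 + J m^{2}$)
$b{\left(L,k \right)} = -1 + L k$
$- \frac{19941}{16031} + \frac{11978}{\left(-92\right) \left(b{\left(-3,q{\left(X{\left(-5,2 \cdot 3 \right)},5 \right)} \right)} - 71\right)} = - \frac{19941}{16031} + \frac{11978}{\left(-92\right) \left(\left(-1 - 3 \left(-3 - 5 \cdot 5^{2}\right)\right) - 71\right)} = \left(-19941\right) \frac{1}{16031} + \frac{11978}{\left(-92\right) \left(\left(-1 - 3 \left(-3 - 125\right)\right) - 71\right)} = - \frac{51}{41} + \frac{11978}{\left(-92\right) \left(\left(-1 - 3 \left(-3 - 125\right)\right) - 71\right)} = - \frac{51}{41} + \frac{11978}{\left(-92\right) \left(\left(-1 - -384\right) - 71\right)} = - \frac{51}{41} + \frac{11978}{\left(-92\right) \left(\left(-1 + 384\right) - 71\right)} = - \frac{51}{41} + \frac{11978}{\left(-92\right) \left(383 - 71\right)} = - \frac{51}{41} + \frac{11978}{\left(-92\right) 312} = - \frac{51}{41} + \frac{11978}{-28704} = - \frac{51}{41} + 11978 \left(- \frac{1}{28704}\right) = - \frac{51}{41} - \frac{5989}{14352} = - \frac{977501}{588432}$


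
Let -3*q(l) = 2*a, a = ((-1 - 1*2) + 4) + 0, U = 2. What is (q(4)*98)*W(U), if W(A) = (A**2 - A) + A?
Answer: -784/3 ≈ -261.33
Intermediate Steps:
W(A) = A**2
a = 1 (a = ((-1 - 2) + 4) + 0 = (-3 + 4) + 0 = 1 + 0 = 1)
q(l) = -2/3
(q(4)*98)*W(U) = -2/3*98*2**2 = -196/3*4 = -784/3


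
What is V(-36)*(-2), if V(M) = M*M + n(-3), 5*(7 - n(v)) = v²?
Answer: -13012/5 ≈ -2602.4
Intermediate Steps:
n(v) = 7 - v²/5
V(M) = 26/5 + M² (V(M) = M*M + (7 - ⅕*(-3)²) = M² + (7 - ⅕*9) = M² + (7 - 9/5) = M² + 26/5 = 26/5 + M²)
V(-36)*(-2) = (26/5 + (-36)²)*(-2) = (26/5 + 1296)*(-2) = (6506/5)*(-2) = -13012/5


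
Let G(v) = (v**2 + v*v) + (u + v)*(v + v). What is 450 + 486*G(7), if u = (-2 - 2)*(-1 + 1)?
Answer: 95706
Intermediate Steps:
u = 0 (u = -4*0 = 0)
G(v) = 4*v**2 (G(v) = (v**2 + v*v) + (0 + v)*(v + v) = (v**2 + v**2) + v*(2*v) = 2*v**2 + 2*v**2 = 4*v**2)
450 + 486*G(7) = 450 + 486*(4*7**2) = 450 + 486*(4*49) = 450 + 486*196 = 450 + 95256 = 95706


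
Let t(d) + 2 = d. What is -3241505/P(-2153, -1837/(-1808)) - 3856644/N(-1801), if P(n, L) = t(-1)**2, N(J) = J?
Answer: -5803240709/16209 ≈ -3.5803e+5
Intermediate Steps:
t(d) = -2 + d
P(n, L) = 9 (P(n, L) = (-2 - 1)**2 = (-3)**2 = 9)
-3241505/P(-2153, -1837/(-1808)) - 3856644/N(-1801) = -3241505/9 - 3856644/(-1801) = -3241505*1/9 - 3856644*(-1/1801) = -3241505/9 + 3856644/1801 = -5803240709/16209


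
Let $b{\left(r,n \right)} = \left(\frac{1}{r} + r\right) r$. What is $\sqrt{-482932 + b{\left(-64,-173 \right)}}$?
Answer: $i \sqrt{478835} \approx 691.98 i$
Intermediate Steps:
$b{\left(r,n \right)} = r \left(r + \frac{1}{r}\right)$ ($b{\left(r,n \right)} = \left(r + \frac{1}{r}\right) r = r \left(r + \frac{1}{r}\right)$)
$\sqrt{-482932 + b{\left(-64,-173 \right)}} = \sqrt{-482932 + \left(1 + \left(-64\right)^{2}\right)} = \sqrt{-482932 + \left(1 + 4096\right)} = \sqrt{-482932 + 4097} = \sqrt{-478835} = i \sqrt{478835}$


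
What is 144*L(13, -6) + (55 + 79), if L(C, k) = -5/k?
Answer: 254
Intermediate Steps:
144*L(13, -6) + (55 + 79) = 144*(-5/(-6)) + (55 + 79) = 144*(-5*(-1/6)) + 134 = 144*(5/6) + 134 = 120 + 134 = 254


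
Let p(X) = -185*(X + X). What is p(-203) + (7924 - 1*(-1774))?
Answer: 84808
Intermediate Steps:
p(X) = -370*X
p(-203) + (7924 - 1*(-1774)) = -370*(-203) + (7924 - 1*(-1774)) = 75110 + (7924 + 1774) = 75110 + 9698 = 84808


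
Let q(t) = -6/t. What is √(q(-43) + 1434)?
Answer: 6*√73659/43 ≈ 37.870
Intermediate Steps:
√(q(-43) + 1434) = √(-6/(-43) + 1434) = √(-6*(-1/43) + 1434) = √(6/43 + 1434) = √(61668/43) = 6*√73659/43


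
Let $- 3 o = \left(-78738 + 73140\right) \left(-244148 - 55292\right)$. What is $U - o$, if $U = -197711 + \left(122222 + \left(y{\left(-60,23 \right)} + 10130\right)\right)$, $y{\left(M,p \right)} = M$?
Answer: $558689621$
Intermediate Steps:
$o = -558755040$ ($o = - \frac{\left(-78738 + 73140\right) \left(-244148 - 55292\right)}{3} = - \frac{\left(-5598\right) \left(-299440\right)}{3} = \left(- \frac{1}{3}\right) 1676265120 = -558755040$)
$U = -65419$ ($U = -197711 + \left(122222 + \left(-60 + 10130\right)\right) = -197711 + \left(122222 + 10070\right) = -197711 + 132292 = -65419$)
$U - o = -65419 - -558755040 = -65419 + 558755040 = 558689621$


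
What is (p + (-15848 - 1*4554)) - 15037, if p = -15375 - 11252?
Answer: -62066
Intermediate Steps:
p = -26627
(p + (-15848 - 1*4554)) - 15037 = (-26627 + (-15848 - 1*4554)) - 15037 = (-26627 + (-15848 - 4554)) - 15037 = (-26627 - 20402) - 15037 = -47029 - 15037 = -62066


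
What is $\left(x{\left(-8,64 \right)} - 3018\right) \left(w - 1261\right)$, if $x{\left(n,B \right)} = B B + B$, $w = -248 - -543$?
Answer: $-1103172$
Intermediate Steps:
$w = 295$ ($w = -248 + 543 = 295$)
$x{\left(n,B \right)} = B + B^{2}$ ($x{\left(n,B \right)} = B^{2} + B = B + B^{2}$)
$\left(x{\left(-8,64 \right)} - 3018\right) \left(w - 1261\right) = \left(64 \left(1 + 64\right) - 3018\right) \left(295 - 1261\right) = \left(64 \cdot 65 - 3018\right) \left(-966\right) = \left(4160 - 3018\right) \left(-966\right) = 1142 \left(-966\right) = -1103172$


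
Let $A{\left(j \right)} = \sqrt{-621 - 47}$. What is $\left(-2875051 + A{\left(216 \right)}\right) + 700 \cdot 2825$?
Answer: $-897551 + 2 i \sqrt{167} \approx -8.9755 \cdot 10^{5} + 25.846 i$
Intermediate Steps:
$A{\left(j \right)} = 2 i \sqrt{167}$ ($A{\left(j \right)} = \sqrt{-668} = 2 i \sqrt{167}$)
$\left(-2875051 + A{\left(216 \right)}\right) + 700 \cdot 2825 = \left(-2875051 + 2 i \sqrt{167}\right) + 700 \cdot 2825 = \left(-2875051 + 2 i \sqrt{167}\right) + 1977500 = -897551 + 2 i \sqrt{167}$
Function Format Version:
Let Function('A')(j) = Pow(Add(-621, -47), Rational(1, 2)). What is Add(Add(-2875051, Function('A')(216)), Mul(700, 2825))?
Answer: Add(-897551, Mul(2, I, Pow(167, Rational(1, 2)))) ≈ Add(-8.9755e+5, Mul(25.846, I))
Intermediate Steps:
Function('A')(j) = Mul(2, I, Pow(167, Rational(1, 2))) (Function('A')(j) = Pow(-668, Rational(1, 2)) = Mul(2, I, Pow(167, Rational(1, 2))))
Add(Add(-2875051, Function('A')(216)), Mul(700, 2825)) = Add(Add(-2875051, Mul(2, I, Pow(167, Rational(1, 2)))), Mul(700, 2825)) = Add(Add(-2875051, Mul(2, I, Pow(167, Rational(1, 2)))), 1977500) = Add(-897551, Mul(2, I, Pow(167, Rational(1, 2))))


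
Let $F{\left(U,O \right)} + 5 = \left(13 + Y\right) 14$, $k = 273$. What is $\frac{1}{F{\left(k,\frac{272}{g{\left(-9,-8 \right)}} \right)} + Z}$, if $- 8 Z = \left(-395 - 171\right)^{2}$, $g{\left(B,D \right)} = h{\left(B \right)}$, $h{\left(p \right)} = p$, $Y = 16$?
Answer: $- \frac{2}{79287} \approx -2.5225 \cdot 10^{-5}$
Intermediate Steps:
$g{\left(B,D \right)} = B$
$Z = - \frac{80089}{2}$ ($Z = - \frac{\left(-395 - 171\right)^{2}}{8} = - \frac{\left(-566\right)^{2}}{8} = \left(- \frac{1}{8}\right) 320356 = - \frac{80089}{2} \approx -40045.0$)
$F{\left(U,O \right)} = 401$ ($F{\left(U,O \right)} = -5 + \left(13 + 16\right) 14 = -5 + 29 \cdot 14 = -5 + 406 = 401$)
$\frac{1}{F{\left(k,\frac{272}{g{\left(-9,-8 \right)}} \right)} + Z} = \frac{1}{401 - \frac{80089}{2}} = \frac{1}{- \frac{79287}{2}} = - \frac{2}{79287}$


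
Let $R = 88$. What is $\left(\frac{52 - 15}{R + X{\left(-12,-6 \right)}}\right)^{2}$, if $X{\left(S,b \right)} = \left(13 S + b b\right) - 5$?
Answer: $1$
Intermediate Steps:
$X{\left(S,b \right)} = -5 + b^{2} + 13 S$ ($X{\left(S,b \right)} = \left(13 S + b^{2}\right) - 5 = \left(b^{2} + 13 S\right) - 5 = -5 + b^{2} + 13 S$)
$\left(\frac{52 - 15}{R + X{\left(-12,-6 \right)}}\right)^{2} = \left(\frac{52 - 15}{88 + \left(-5 + \left(-6\right)^{2} + 13 \left(-12\right)\right)}\right)^{2} = \left(\frac{37}{88 - 125}\right)^{2} = \left(\frac{37}{-37}\right)^{2} = \left(37 \left(- \frac{1}{37}\right)\right)^{2} = \left(-1\right)^{2} = 1$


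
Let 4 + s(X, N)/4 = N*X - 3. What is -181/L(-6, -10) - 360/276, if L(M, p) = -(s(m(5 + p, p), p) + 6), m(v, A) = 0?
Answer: -4823/506 ≈ -9.5316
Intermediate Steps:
s(X, N) = -28 + 4*N*X (s(X, N) = -16 + 4*(N*X - 3) = -16 + 4*(-3 + N*X) = -16 + (-12 + 4*N*X) = -28 + 4*N*X)
L(M, p) = 22 (L(M, p) = -((-28 + 4*p*0) + 6) = -((-28 + 0) + 6) = -(-28 + 6) = -1*(-22) = 22)
-181/L(-6, -10) - 360/276 = -181/22 - 360/276 = -181*1/22 - 360*1/276 = -181/22 - 30/23 = -4823/506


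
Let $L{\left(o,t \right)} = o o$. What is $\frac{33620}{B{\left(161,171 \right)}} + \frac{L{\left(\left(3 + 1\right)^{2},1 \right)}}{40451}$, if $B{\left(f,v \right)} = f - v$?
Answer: $- \frac{135996006}{40451} \approx -3362.0$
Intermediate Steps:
$L{\left(o,t \right)} = o^{2}$
$\frac{33620}{B{\left(161,171 \right)}} + \frac{L{\left(\left(3 + 1\right)^{2},1 \right)}}{40451} = \frac{33620}{161 - 171} + \frac{\left(\left(3 + 1\right)^{2}\right)^{2}}{40451} = \frac{33620}{161 - 171} + \left(4^{2}\right)^{2} \cdot \frac{1}{40451} = \frac{33620}{-10} + 16^{2} \cdot \frac{1}{40451} = 33620 \left(- \frac{1}{10}\right) + 256 \cdot \frac{1}{40451} = -3362 + \frac{256}{40451} = - \frac{135996006}{40451}$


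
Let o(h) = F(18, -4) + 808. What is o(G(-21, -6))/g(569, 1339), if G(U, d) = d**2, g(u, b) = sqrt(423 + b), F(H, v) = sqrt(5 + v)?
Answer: 809*sqrt(1762)/1762 ≈ 19.273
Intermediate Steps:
o(h) = 809 (o(h) = sqrt(5 - 4) + 808 = sqrt(1) + 808 = 1 + 808 = 809)
o(G(-21, -6))/g(569, 1339) = 809/(sqrt(423 + 1339)) = 809/(sqrt(1762)) = 809*(sqrt(1762)/1762) = 809*sqrt(1762)/1762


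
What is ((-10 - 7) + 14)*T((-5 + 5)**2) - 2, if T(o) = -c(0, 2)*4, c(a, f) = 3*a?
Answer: -2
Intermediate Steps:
T(o) = 0 (T(o) = -3*0*4 = -1*0*4 = 0*4 = 0)
((-10 - 7) + 14)*T((-5 + 5)**2) - 2 = ((-10 - 7) + 14)*0 - 2 = (-17 + 14)*0 - 2 = -3*0 - 2 = 0 - 2 = -2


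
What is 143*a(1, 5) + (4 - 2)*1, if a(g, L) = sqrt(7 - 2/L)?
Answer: 2 + 143*sqrt(165)/5 ≈ 369.37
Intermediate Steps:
143*a(1, 5) + (4 - 2)*1 = 143*sqrt(7 - 2/5) + (4 - 2)*1 = 143*sqrt(7 - 2*1/5) + 2*1 = 143*sqrt(7 - 2/5) + 2 = 143*sqrt(33/5) + 2 = 143*(sqrt(165)/5) + 2 = 143*sqrt(165)/5 + 2 = 2 + 143*sqrt(165)/5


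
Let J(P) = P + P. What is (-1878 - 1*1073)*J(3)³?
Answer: -637416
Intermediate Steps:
J(P) = 2*P
(-1878 - 1*1073)*J(3)³ = (-1878 - 1*1073)*(2*3)³ = (-1878 - 1073)*6³ = -2951*216 = -637416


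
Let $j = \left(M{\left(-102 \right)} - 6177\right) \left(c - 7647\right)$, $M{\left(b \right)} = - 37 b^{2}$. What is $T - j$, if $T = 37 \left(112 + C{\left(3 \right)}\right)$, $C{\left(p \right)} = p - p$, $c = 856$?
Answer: $-2656125731$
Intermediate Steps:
$C{\left(p \right)} = 0$
$T = 4144$ ($T = 37 \left(112 + 0\right) = 37 \cdot 112 = 4144$)
$j = 2656129875$ ($j = \left(- 37 \left(-102\right)^{2} - 6177\right) \left(856 - 7647\right) = \left(\left(-37\right) 10404 - 6177\right) \left(-6791\right) = \left(-384948 - 6177\right) \left(-6791\right) = \left(-391125\right) \left(-6791\right) = 2656129875$)
$T - j = 4144 - 2656129875 = -2656125731$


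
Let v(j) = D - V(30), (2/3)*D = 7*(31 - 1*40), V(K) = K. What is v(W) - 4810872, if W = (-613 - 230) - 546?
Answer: -9621993/2 ≈ -4.8110e+6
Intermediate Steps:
D = -189/2 (D = 3*(7*(31 - 1*40))/2 = 3*(7*(31 - 40))/2 = 3*(7*(-9))/2 = (3/2)*(-63) = -189/2 ≈ -94.500)
W = -1389 (W = -843 - 546 = -1389)
v(j) = -249/2 (v(j) = -189/2 - 1*30 = -189/2 - 30 = -249/2)
v(W) - 4810872 = -249/2 - 4810872 = -9621993/2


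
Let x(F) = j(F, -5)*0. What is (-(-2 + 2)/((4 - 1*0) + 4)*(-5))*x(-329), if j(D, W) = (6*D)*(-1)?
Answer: 0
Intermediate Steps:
j(D, W) = -6*D
x(F) = 0 (x(F) = -6*F*0 = 0)
(-(-2 + 2)/((4 - 1*0) + 4)*(-5))*x(-329) = (-(-2 + 2)/((4 - 1*0) + 4)*(-5))*0 = (-0/((4 + 0) + 4)*(-5))*0 = (-0/(4 + 4)*(-5))*0 = (-0/8*(-5))*0 = (-1*0*(-5))*0 = (0*(-5))*0 = 0*0 = 0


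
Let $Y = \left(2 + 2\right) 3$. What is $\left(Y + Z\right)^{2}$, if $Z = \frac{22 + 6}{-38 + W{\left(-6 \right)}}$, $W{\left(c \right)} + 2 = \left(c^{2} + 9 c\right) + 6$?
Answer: $\frac{22201}{169} \approx 131.37$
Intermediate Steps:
$W{\left(c \right)} = 4 + c^{2} + 9 c$ ($W{\left(c \right)} = -2 + \left(\left(c^{2} + 9 c\right) + 6\right) = -2 + \left(6 + c^{2} + 9 c\right) = 4 + c^{2} + 9 c$)
$Y = 12$ ($Y = 4 \cdot 3 = 12$)
$Z = - \frac{7}{13}$ ($Z = \frac{22 + 6}{-38 + \left(4 + \left(-6\right)^{2} + 9 \left(-6\right)\right)} = \frac{28}{-38 + \left(4 + 36 - 54\right)} = \frac{28}{-38 - 14} = \frac{28}{-52} = 28 \left(- \frac{1}{52}\right) = - \frac{7}{13} \approx -0.53846$)
$\left(Y + Z\right)^{2} = \left(12 - \frac{7}{13}\right)^{2} = \left(\frac{149}{13}\right)^{2} = \frac{22201}{169}$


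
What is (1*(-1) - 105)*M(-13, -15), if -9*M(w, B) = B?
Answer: -530/3 ≈ -176.67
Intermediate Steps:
M(w, B) = -B/9
(1*(-1) - 105)*M(-13, -15) = (1*(-1) - 105)*(-1/9*(-15)) = (-1 - 105)*(5/3) = -106*5/3 = -530/3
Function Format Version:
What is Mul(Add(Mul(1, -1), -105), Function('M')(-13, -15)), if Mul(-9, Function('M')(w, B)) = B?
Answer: Rational(-530, 3) ≈ -176.67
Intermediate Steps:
Function('M')(w, B) = Mul(Rational(-1, 9), B)
Mul(Add(Mul(1, -1), -105), Function('M')(-13, -15)) = Mul(Add(Mul(1, -1), -105), Mul(Rational(-1, 9), -15)) = Mul(Add(-1, -105), Rational(5, 3)) = Mul(-106, Rational(5, 3)) = Rational(-530, 3)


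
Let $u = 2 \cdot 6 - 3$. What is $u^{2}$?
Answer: $81$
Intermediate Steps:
$u = 9$ ($u = 12 - 3 = 9$)
$u^{2} = 9^{2} = 81$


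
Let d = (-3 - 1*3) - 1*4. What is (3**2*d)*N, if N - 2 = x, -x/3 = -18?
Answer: -5040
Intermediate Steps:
x = 54 (x = -3*(-18) = 54)
N = 56 (N = 2 + 54 = 56)
d = -10 (d = (-3 - 3) - 4 = -6 - 4 = -10)
(3**2*d)*N = (3**2*(-10))*56 = (9*(-10))*56 = -90*56 = -5040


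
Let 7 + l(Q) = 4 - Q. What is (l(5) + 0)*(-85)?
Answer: 680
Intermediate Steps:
l(Q) = -3 - Q (l(Q) = -7 + (4 - Q) = -3 - Q)
(l(5) + 0)*(-85) = ((-3 - 1*5) + 0)*(-85) = ((-3 - 5) + 0)*(-85) = (-8 + 0)*(-85) = -8*(-85) = 680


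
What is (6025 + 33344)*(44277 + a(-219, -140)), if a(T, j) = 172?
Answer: 1749912681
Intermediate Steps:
(6025 + 33344)*(44277 + a(-219, -140)) = (6025 + 33344)*(44277 + 172) = 39369*44449 = 1749912681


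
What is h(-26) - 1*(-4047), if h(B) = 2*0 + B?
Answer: 4021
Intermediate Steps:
h(B) = B (h(B) = 0 + B = B)
h(-26) - 1*(-4047) = -26 - 1*(-4047) = -26 + 4047 = 4021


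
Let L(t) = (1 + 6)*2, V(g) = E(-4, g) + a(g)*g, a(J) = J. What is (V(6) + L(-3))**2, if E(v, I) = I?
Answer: 3136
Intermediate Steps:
V(g) = g + g**2 (V(g) = g + g*g = g + g**2)
L(t) = 14 (L(t) = 7*2 = 14)
(V(6) + L(-3))**2 = (6*(1 + 6) + 14)**2 = (6*7 + 14)**2 = (42 + 14)**2 = 56**2 = 3136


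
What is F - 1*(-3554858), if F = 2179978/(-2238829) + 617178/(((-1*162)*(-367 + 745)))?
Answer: 81226435422641197/22849488774 ≈ 3.5548e+6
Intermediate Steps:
F = -252541522895/22849488774 (F = 2179978*(-1/2238829) + 617178/((-162*378)) = -2179978/2238829 + 617178/(-61236) = -2179978/2238829 + 617178*(-1/61236) = -2179978/2238829 - 102863/10206 = -252541522895/22849488774 ≈ -11.052)
F - 1*(-3554858) = -252541522895/22849488774 - 1*(-3554858) = -252541522895/22849488774 + 3554858 = 81226435422641197/22849488774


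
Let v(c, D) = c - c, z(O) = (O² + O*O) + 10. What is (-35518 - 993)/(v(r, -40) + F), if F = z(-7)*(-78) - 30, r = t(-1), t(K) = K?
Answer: 36511/8454 ≈ 4.3188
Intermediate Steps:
r = -1
z(O) = 10 + 2*O² (z(O) = (O² + O²) + 10 = 2*O² + 10 = 10 + 2*O²)
F = -8454 (F = (10 + 2*(-7)²)*(-78) - 30 = (10 + 2*49)*(-78) - 30 = (10 + 98)*(-78) - 30 = 108*(-78) - 30 = -8424 - 30 = -8454)
v(c, D) = 0
(-35518 - 993)/(v(r, -40) + F) = (-35518 - 993)/(0 - 8454) = -36511/(-8454) = -36511*(-1/8454) = 36511/8454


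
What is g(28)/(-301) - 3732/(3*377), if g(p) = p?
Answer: -55000/16211 ≈ -3.3928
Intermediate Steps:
g(28)/(-301) - 3732/(3*377) = 28/(-301) - 3732/(3*377) = 28*(-1/301) - 3732/1131 = -4/43 - 3732*1/1131 = -4/43 - 1244/377 = -55000/16211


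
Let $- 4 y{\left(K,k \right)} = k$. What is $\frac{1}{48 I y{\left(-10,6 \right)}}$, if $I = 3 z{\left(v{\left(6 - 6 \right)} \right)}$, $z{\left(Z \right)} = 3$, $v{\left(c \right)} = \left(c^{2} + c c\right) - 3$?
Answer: $- \frac{1}{648} \approx -0.0015432$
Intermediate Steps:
$v{\left(c \right)} = -3 + 2 c^{2}$ ($v{\left(c \right)} = \left(c^{2} + c^{2}\right) - 3 = 2 c^{2} - 3 = -3 + 2 c^{2}$)
$y{\left(K,k \right)} = - \frac{k}{4}$
$I = 9$ ($I = 3 \cdot 3 = 9$)
$\frac{1}{48 I y{\left(-10,6 \right)}} = \frac{1}{48 \cdot 9 \left(\left(- \frac{1}{4}\right) 6\right)} = \frac{1}{432 \left(- \frac{3}{2}\right)} = \frac{1}{-648} = - \frac{1}{648}$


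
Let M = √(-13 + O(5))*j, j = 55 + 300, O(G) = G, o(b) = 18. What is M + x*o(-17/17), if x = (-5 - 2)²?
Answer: 882 + 710*I*√2 ≈ 882.0 + 1004.1*I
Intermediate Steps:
j = 355
M = 710*I*√2 (M = √(-13 + 5)*355 = √(-8)*355 = (2*I*√2)*355 = 710*I*√2 ≈ 1004.1*I)
x = 49 (x = (-7)² = 49)
M + x*o(-17/17) = 710*I*√2 + 49*18 = 710*I*√2 + 882 = 882 + 710*I*√2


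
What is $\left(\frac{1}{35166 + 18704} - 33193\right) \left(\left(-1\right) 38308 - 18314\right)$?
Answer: $\frac{50623094700699}{26935} \approx 1.8795 \cdot 10^{9}$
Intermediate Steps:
$\left(\frac{1}{35166 + 18704} - 33193\right) \left(\left(-1\right) 38308 - 18314\right) = \left(\frac{1}{53870} - 33193\right) \left(-38308 - 18314\right) = \left(\frac{1}{53870} - 33193\right) \left(-56622\right) = \left(- \frac{1788106909}{53870}\right) \left(-56622\right) = \frac{50623094700699}{26935}$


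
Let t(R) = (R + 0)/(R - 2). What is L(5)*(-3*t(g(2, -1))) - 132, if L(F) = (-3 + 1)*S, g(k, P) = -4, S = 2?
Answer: -124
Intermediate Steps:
t(R) = R/(-2 + R)
L(F) = -4 (L(F) = (-3 + 1)*2 = -2*2 = -4)
L(5)*(-3*t(g(2, -1))) - 132 = -(-12)*(-4/(-2 - 4)) - 132 = -(-12)*(-4/(-6)) - 132 = -(-12)*(-4*(-1/6)) - 132 = -(-12)*2/3 - 132 = -4*(-2) - 132 = 8 - 132 = -124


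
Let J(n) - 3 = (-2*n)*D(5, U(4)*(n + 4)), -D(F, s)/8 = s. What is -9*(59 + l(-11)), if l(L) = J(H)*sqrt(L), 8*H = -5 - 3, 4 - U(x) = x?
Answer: -531 - 27*I*sqrt(11) ≈ -531.0 - 89.549*I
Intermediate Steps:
U(x) = 4 - x
D(F, s) = -8*s
H = -1 (H = (-5 - 3)/8 = (1/8)*(-8) = -1)
J(n) = 3 (J(n) = 3 + (-2*n)*(-8*(4 - 1*4)*(n + 4)) = 3 + (-2*n)*(-8*(4 - 4)*(4 + n)) = 3 + (-2*n)*(-0*(4 + n)) = 3 + (-2*n)*(-8*0) = 3 - 2*n*0 = 3 + 0 = 3)
l(L) = 3*sqrt(L)
-9*(59 + l(-11)) = -9*(59 + 3*sqrt(-11)) = -9*(59 + 3*(I*sqrt(11))) = -9*(59 + 3*I*sqrt(11)) = -531 - 27*I*sqrt(11)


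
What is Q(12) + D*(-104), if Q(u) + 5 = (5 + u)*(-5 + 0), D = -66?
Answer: 6774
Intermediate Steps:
Q(u) = -30 - 5*u (Q(u) = -5 + (5 + u)*(-5 + 0) = -5 + (5 + u)*(-5) = -5 + (-25 - 5*u) = -30 - 5*u)
Q(12) + D*(-104) = (-30 - 5*12) - 66*(-104) = (-30 - 60) + 6864 = -90 + 6864 = 6774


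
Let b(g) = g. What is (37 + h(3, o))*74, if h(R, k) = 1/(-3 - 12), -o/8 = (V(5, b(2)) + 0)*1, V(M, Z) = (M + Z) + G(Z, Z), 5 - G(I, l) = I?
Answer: 40996/15 ≈ 2733.1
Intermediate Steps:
G(I, l) = 5 - I
V(M, Z) = 5 + M (V(M, Z) = (M + Z) + (5 - Z) = 5 + M)
o = -80 (o = -8*((5 + 5) + 0) = -8*(10 + 0) = -80 ≈ -80.000)
h(R, k) = -1/15 (h(R, k) = 1/(-15) = -1/15)
(37 + h(3, o))*74 = (37 - 1/15)*74 = (554/15)*74 = 40996/15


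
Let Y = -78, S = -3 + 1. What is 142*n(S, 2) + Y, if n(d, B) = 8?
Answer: 1058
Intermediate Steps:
S = -2
142*n(S, 2) + Y = 142*8 - 78 = 1136 - 78 = 1058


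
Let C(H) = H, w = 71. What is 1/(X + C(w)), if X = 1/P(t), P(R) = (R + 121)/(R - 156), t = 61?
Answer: 182/12827 ≈ 0.014189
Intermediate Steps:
P(R) = (121 + R)/(-156 + R)
X = -95/182 (X = 1/((121 + 61)/(-156 + 61)) = 1/(182/(-95)) = 1/(-1/95*182) = 1/(-182/95) = -95/182 ≈ -0.52198)
1/(X + C(w)) = 1/(-95/182 + 71) = 1/(12827/182) = 182/12827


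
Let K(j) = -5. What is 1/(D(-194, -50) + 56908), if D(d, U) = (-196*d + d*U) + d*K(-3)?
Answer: 1/105602 ≈ 9.4695e-6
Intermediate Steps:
D(d, U) = -201*d + U*d (D(d, U) = (-196*d + d*U) + d*(-5) = (-196*d + U*d) - 5*d = -201*d + U*d)
1/(D(-194, -50) + 56908) = 1/(-194*(-201 - 50) + 56908) = 1/(-194*(-251) + 56908) = 1/(48694 + 56908) = 1/105602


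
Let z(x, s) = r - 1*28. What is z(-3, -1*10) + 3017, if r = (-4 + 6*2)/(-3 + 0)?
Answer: 8959/3 ≈ 2986.3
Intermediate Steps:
r = -8/3 (r = (-4 + 12)/(-3) = 8*(-⅓) = -8/3 ≈ -2.6667)
z(x, s) = -92/3 (z(x, s) = -8/3 - 1*28 = -8/3 - 28 = -92/3)
z(-3, -1*10) + 3017 = -92/3 + 3017 = 8959/3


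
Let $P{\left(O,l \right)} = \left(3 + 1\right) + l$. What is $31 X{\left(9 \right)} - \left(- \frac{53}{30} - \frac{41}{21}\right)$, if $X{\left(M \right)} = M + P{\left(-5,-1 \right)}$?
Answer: $\frac{78901}{210} \approx 375.72$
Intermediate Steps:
$P{\left(O,l \right)} = 4 + l$
$X{\left(M \right)} = 3 + M$ ($X{\left(M \right)} = M + \left(4 - 1\right) = M + 3 = 3 + M$)
$31 X{\left(9 \right)} - \left(- \frac{53}{30} - \frac{41}{21}\right) = 31 \left(3 + 9\right) - \left(- \frac{53}{30} - \frac{41}{21}\right) = 31 \cdot 12 - - \frac{781}{210} = 372 + \left(\frac{53}{30} + \frac{41}{21}\right) = 372 + \frac{781}{210} = \frac{78901}{210}$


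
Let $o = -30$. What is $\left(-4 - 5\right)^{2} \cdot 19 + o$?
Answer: $1509$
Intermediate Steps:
$\left(-4 - 5\right)^{2} \cdot 19 + o = \left(-4 - 5\right)^{2} \cdot 19 - 30 = \left(-9\right)^{2} \cdot 19 - 30 = 81 \cdot 19 - 30 = 1539 - 30 = 1509$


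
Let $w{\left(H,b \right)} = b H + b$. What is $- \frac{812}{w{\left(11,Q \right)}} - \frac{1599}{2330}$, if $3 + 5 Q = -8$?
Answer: $\frac{2312183}{76890} \approx 30.071$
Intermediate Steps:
$Q = - \frac{11}{5}$ ($Q = - \frac{3}{5} + \frac{1}{5} \left(-8\right) = - \frac{3}{5} - \frac{8}{5} = - \frac{11}{5} \approx -2.2$)
$w{\left(H,b \right)} = b + H b$ ($w{\left(H,b \right)} = H b + b = b + H b$)
$- \frac{812}{w{\left(11,Q \right)}} - \frac{1599}{2330} = - \frac{812}{\left(- \frac{11}{5}\right) \left(1 + 11\right)} - \frac{1599}{2330} = - \frac{812}{\left(- \frac{11}{5}\right) 12} - \frac{1599}{2330} = - \frac{812}{- \frac{132}{5}} - \frac{1599}{2330} = \left(-812\right) \left(- \frac{5}{132}\right) - \frac{1599}{2330} = \frac{1015}{33} - \frac{1599}{2330} = \frac{2312183}{76890}$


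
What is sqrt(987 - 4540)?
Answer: I*sqrt(3553) ≈ 59.607*I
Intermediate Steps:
sqrt(987 - 4540) = sqrt(-3553) = I*sqrt(3553)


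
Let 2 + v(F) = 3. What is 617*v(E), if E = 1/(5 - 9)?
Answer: 617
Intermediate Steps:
E = -1/4 (E = 1/(-4) = -1/4 ≈ -0.25000)
v(F) = 1 (v(F) = -2 + 3 = 1)
617*v(E) = 617*1 = 617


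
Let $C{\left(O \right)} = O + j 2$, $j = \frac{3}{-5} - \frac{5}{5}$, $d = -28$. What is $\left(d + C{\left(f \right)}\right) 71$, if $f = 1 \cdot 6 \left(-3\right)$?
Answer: $- \frac{17466}{5} \approx -3493.2$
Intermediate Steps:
$j = - \frac{8}{5}$ ($j = 3 \left(- \frac{1}{5}\right) - 1 = - \frac{3}{5} - 1 = - \frac{8}{5} \approx -1.6$)
$f = -18$ ($f = 6 \left(-3\right) = -18$)
$C{\left(O \right)} = - \frac{16}{5} + O$ ($C{\left(O \right)} = O - \frac{16}{5} = - \frac{16}{5} + O$)
$\left(d + C{\left(f \right)}\right) 71 = \left(-28 - \frac{106}{5}\right) 71 = \left(- \frac{246}{5}\right) 71 = - \frac{17466}{5}$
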